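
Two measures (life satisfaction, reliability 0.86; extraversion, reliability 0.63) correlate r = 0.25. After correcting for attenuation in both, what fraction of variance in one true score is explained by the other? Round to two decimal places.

Disattenuated r = 0.25 / √(0.86 × 0.63) = 0.25 / 0.7361 = 0.3396.
Shared true-score variance = 0.3396² = 0.1153 ≈ 0.12.

0.12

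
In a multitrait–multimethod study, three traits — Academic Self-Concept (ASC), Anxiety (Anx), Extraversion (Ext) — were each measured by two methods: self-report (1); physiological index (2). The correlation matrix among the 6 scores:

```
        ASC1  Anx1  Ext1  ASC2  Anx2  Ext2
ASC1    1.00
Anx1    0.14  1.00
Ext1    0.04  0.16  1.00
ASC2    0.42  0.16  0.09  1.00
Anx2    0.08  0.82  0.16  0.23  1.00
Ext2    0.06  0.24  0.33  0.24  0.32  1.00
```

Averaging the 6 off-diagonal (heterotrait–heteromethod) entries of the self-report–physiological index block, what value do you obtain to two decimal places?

0.13

HTHM values (method 1 × method 2): 0.08, 0.06, 0.16, 0.24, 0.09, 0.16; mean = 0.79/6 = 0.13.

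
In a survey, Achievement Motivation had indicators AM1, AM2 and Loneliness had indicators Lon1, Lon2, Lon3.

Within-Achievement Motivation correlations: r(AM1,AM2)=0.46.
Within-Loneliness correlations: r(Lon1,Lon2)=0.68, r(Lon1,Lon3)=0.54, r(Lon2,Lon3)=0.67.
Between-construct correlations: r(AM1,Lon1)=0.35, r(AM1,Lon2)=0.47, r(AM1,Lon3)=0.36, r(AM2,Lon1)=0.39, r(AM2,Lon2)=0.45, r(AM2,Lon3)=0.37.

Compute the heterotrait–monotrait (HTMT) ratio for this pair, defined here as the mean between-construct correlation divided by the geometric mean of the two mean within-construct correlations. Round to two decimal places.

0.74

Between-construct mean = 2.39/6 = 0.3983.
Mean within-AM = 0.46/1 = 0.4600; mean within-Lon = 1.89/3 = 0.6300.
Geometric mean = √(0.4600 × 0.6300) = 0.5383.
HTMT = 0.3983 / 0.5383 = 0.74.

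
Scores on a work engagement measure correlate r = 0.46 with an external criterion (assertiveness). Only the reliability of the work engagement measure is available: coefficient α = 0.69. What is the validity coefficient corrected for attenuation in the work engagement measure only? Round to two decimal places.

Single correction: r_c = r_obs / √r_xx = 0.46 / √0.69 = 0.46 / 0.8307 ≈ 0.55.

0.55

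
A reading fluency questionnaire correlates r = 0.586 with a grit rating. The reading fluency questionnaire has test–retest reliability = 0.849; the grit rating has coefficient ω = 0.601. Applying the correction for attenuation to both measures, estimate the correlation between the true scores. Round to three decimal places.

r_true = r_obs / √(r_xx · r_yy) = 0.586 / √(0.849 × 0.601) = 0.586 / √0.510249 = 0.586 / 0.7143 ≈ 0.820.

0.820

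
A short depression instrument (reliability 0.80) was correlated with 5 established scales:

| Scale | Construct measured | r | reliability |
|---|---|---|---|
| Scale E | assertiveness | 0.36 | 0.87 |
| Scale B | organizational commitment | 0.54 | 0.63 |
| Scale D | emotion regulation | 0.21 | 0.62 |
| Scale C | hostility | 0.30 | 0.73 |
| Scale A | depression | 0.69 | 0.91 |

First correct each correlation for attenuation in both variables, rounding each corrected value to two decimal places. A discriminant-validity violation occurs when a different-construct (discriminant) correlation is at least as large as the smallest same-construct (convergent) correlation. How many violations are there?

Disattenuated r (r / √(r_scale · r_new)):
  Scale E (disc): 0.36 / √(0.87·0.80) = 0.43
  Scale B (disc): 0.54 / √(0.63·0.80) = 0.76
  Scale D (disc): 0.21 / √(0.62·0.80) = 0.30
  Scale C (disc): 0.30 / √(0.73·0.80) = 0.39
  Scale A (conv): 0.69 / √(0.91·0.80) = 0.81
Smallest convergent = 0.81. Discriminant values: 0.43, 0.76, 0.30, 0.39; count ≥ 0.81 → 0.

0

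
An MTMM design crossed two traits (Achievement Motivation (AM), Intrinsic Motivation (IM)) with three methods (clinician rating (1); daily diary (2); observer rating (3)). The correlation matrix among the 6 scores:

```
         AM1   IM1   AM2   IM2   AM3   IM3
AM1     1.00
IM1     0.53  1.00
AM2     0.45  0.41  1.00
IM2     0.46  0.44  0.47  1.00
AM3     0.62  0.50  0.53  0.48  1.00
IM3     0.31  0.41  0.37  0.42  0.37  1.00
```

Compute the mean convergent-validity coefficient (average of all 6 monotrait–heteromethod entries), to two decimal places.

0.48

Convergent values: 0.45, 0.62, 0.53, 0.44, 0.41, 0.42; mean = 2.87/6 = 0.48.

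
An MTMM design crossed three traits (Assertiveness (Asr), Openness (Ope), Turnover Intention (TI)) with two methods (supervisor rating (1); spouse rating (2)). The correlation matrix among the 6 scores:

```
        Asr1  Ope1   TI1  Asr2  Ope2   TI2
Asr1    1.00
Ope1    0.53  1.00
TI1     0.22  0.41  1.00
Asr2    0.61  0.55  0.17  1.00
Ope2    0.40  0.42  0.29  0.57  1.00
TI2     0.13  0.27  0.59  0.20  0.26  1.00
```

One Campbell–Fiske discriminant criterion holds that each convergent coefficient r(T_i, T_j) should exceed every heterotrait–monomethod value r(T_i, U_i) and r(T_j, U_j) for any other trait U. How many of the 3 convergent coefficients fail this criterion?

1

Convergent coefficients and their comparison sets:
Asr (methods 1·2): 0.61 vs {0.53, 0.57, 0.22, 0.20} → pass.
Ope (methods 1·2): 0.42 vs {0.53, 0.57, 0.41, 0.26} → fail.
TI (methods 1·2): 0.59 vs {0.22, 0.20, 0.41, 0.26} → pass.
1 of 3 fail.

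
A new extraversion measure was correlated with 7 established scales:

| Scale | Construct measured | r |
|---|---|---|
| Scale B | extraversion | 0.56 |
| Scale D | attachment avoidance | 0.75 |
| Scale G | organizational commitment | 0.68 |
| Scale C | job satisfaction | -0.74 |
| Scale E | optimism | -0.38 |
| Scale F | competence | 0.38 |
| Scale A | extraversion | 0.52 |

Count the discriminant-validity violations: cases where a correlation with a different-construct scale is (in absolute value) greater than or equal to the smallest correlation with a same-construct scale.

3

Convergent (same construct = extraversion): Scale B, Scale A.
Smallest convergent = 0.52. Discriminant |r|: 0.75, 0.68, 0.74, 0.38, 0.38; count ≥ 0.52 → 3.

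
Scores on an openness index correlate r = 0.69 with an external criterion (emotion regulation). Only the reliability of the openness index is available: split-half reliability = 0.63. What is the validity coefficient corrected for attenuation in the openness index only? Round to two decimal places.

Single correction: r_c = r_obs / √r_xx = 0.69 / √0.63 = 0.69 / 0.7937 ≈ 0.87.

0.87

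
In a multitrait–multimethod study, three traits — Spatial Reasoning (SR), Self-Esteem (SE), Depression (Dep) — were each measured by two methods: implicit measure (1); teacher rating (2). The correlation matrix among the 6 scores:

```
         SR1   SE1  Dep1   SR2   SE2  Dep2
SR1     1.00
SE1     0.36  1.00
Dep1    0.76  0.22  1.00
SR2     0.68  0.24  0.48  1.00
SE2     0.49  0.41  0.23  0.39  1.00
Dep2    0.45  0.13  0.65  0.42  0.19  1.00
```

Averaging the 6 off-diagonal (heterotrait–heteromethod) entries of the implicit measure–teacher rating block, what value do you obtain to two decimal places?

0.34

HTHM values (method 1 × method 2): 0.49, 0.45, 0.24, 0.13, 0.48, 0.23; mean = 2.02/6 = 0.34.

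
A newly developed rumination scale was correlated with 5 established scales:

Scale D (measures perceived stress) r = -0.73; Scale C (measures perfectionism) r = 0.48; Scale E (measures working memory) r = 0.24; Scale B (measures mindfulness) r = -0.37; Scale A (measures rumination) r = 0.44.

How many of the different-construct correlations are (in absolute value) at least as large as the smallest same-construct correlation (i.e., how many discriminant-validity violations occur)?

2

Convergent (same construct = rumination): Scale A.
Smallest convergent = 0.44. Discriminant |r|: 0.73, 0.48, 0.24, 0.37; count ≥ 0.44 → 2.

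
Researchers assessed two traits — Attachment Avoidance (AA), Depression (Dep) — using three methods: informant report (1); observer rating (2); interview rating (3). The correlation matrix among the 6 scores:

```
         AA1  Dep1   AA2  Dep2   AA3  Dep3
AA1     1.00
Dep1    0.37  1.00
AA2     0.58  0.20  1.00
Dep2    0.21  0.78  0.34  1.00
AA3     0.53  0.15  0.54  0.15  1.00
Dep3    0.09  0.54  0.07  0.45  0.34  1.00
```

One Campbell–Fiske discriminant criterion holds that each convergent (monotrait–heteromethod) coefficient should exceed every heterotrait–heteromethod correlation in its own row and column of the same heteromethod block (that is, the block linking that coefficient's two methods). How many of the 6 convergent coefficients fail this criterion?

Each convergent coefficient versus the relevant comparison correlations:
AA (methods 1·2): 0.58 vs {0.21, 0.20} → pass.
AA (methods 1·3): 0.53 vs {0.09, 0.15} → pass.
AA (methods 2·3): 0.54 vs {0.07, 0.15} → pass.
Dep (methods 1·2): 0.78 vs {0.20, 0.21} → pass.
Dep (methods 1·3): 0.54 vs {0.15, 0.09} → pass.
Dep (methods 2·3): 0.45 vs {0.15, 0.07} → pass.
0 of 6 fail.

0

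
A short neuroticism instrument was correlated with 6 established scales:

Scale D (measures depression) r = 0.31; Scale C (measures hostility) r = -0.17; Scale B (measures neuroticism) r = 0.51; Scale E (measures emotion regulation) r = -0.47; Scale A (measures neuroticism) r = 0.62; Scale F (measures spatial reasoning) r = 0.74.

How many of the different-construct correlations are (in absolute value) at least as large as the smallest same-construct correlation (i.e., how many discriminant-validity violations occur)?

Convergent (same construct = neuroticism): Scale B, Scale A.
Smallest convergent = 0.51. Discriminant |r|: 0.31, 0.17, 0.47, 0.74; count ≥ 0.51 → 1.

1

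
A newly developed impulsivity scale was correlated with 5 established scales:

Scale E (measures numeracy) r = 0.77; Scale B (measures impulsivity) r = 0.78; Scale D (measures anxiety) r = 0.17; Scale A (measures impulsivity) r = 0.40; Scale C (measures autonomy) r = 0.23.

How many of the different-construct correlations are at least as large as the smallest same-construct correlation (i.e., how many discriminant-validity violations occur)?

1

Convergent (same construct = impulsivity): Scale B, Scale A.
Smallest convergent = 0.40. Discriminant values: 0.77, 0.17, 0.23; count ≥ 0.40 → 1.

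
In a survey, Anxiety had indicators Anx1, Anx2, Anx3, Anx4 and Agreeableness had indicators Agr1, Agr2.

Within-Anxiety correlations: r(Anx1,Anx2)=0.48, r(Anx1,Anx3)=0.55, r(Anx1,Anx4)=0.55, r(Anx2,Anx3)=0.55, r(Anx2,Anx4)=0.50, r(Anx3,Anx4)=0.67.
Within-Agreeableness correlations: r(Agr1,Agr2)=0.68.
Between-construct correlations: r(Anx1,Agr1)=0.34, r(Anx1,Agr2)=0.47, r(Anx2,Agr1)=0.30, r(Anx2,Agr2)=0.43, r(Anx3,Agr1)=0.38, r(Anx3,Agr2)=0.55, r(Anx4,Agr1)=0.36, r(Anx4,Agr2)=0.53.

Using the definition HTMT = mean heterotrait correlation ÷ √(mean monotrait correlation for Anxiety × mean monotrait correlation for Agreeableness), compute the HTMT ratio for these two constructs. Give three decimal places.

Mean between = 3.36/8 = 0.4200.
Mean within-Anx = 3.30/6 = 0.5500; mean within-Agr = 0.68/1 = 0.6800.
Geometric mean = √(0.5500 × 0.6800) = 0.6116.
HTMT = 0.4200 / 0.6116 = 0.687.

0.687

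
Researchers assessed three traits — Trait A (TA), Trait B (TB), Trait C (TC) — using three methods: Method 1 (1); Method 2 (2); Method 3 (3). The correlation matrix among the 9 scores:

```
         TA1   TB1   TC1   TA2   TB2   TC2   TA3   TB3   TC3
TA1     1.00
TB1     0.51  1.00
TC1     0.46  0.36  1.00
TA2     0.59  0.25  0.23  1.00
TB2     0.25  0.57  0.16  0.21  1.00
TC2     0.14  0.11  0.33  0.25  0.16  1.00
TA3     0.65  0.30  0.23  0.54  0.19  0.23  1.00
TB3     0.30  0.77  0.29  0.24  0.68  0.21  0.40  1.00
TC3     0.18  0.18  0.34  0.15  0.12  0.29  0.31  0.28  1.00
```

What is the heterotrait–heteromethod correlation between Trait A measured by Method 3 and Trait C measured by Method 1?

Different traits and methods: r(TA3, TC1) = 0.23.

0.23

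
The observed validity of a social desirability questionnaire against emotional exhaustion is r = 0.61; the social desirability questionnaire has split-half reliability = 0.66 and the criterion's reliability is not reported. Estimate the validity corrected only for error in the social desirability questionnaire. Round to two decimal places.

0.75

Single correction: r_c = r_obs / √r_xx = 0.61 / √0.66 = 0.61 / 0.8124 ≈ 0.75.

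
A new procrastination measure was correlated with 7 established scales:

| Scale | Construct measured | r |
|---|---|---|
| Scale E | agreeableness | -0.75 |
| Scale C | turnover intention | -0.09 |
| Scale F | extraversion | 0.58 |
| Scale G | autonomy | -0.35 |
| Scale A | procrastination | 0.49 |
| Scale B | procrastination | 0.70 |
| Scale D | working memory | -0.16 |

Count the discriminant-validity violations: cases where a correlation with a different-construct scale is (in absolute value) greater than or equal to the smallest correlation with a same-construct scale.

Convergent (same construct = procrastination): Scale A, Scale B.
Smallest convergent = 0.49. Discriminant |r|: 0.75, 0.09, 0.58, 0.35, 0.16; count ≥ 0.49 → 2.

2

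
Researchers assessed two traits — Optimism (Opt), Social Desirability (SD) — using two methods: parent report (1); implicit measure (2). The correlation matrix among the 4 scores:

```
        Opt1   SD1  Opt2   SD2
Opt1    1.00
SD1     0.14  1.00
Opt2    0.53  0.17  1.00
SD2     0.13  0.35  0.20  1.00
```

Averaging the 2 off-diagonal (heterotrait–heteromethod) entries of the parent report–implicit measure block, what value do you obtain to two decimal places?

HTHM values (method 1 × method 2): 0.13, 0.17; mean = 0.30/2 = 0.15.

0.15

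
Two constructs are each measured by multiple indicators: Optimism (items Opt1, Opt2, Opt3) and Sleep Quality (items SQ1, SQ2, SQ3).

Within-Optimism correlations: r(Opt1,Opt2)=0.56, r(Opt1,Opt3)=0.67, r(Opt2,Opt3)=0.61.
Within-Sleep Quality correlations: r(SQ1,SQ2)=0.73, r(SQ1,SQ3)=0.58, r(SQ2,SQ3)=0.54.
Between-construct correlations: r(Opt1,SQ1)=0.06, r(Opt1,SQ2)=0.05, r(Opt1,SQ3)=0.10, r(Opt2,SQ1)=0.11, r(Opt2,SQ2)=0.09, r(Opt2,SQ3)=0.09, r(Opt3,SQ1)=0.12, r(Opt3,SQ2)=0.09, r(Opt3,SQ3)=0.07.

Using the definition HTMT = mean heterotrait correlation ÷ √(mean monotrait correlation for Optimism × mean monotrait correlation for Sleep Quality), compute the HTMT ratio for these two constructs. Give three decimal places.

0.141

Between-construct mean = 0.78/9 = 0.0867.
Mean within-Opt = 1.84/3 = 0.6133; mean within-SQ = 1.85/3 = 0.6167.
Geometric mean = √(0.6133 × 0.6167) = 0.6150.
HTMT = 0.0867 / 0.6150 = 0.141.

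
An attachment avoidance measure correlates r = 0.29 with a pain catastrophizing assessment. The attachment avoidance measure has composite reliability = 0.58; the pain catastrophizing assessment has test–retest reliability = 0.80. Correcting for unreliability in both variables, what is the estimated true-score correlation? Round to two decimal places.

r_true = r_obs / √(r_xx · r_yy) = 0.29 / √(0.58 × 0.80) = 0.29 / √0.4640 = 0.29 / 0.6812 ≈ 0.43.

0.43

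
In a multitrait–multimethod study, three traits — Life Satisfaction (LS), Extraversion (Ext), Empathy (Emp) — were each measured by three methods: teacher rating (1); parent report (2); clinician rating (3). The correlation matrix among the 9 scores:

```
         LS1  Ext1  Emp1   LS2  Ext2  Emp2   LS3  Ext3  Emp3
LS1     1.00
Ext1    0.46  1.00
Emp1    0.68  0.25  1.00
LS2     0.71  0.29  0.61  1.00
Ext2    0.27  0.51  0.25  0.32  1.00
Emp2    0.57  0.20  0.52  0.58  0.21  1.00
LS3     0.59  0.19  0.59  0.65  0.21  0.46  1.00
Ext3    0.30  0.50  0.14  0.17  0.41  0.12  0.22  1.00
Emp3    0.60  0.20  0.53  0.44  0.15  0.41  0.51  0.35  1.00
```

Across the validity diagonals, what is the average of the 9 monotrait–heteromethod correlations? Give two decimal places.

Convergent values: 0.71, 0.59, 0.65, 0.51, 0.50, 0.41, 0.52, 0.53, 0.41; mean = 4.83/9 = 0.54.

0.54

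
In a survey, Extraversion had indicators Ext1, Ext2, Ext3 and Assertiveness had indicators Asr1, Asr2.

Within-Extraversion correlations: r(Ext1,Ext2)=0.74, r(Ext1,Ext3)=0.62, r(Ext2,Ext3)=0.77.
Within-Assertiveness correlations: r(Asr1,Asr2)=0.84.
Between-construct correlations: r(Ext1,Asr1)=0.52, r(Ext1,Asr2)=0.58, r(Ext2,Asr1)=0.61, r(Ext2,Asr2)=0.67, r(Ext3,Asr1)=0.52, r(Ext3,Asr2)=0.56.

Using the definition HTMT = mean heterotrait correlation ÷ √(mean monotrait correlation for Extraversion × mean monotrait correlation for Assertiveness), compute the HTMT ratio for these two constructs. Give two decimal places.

0.75

Mean between = 3.46/6 = 0.5767.
Mean within-Ext = 2.13/3 = 0.7100; mean within-Asr = 0.84/1 = 0.8400.
Geometric mean = √(0.7100 × 0.8400) = 0.7723.
HTMT = 0.5767 / 0.7723 = 0.75.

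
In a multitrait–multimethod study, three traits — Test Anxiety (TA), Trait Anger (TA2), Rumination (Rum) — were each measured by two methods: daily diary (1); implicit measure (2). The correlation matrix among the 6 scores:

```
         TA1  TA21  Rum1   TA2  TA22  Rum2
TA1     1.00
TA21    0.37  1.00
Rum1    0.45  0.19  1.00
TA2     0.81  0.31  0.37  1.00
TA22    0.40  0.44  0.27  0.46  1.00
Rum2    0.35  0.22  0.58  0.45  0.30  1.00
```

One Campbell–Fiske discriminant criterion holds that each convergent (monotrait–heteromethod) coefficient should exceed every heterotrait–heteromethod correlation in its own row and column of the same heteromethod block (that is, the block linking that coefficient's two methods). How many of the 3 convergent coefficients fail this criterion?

Checking each validity diagonal entry against its comparison values:
TA (methods 1·2): 0.81 vs {0.40, 0.31, 0.35, 0.37} → pass.
TA2 (methods 1·2): 0.44 vs {0.31, 0.40, 0.22, 0.27} → pass.
Rum (methods 1·2): 0.58 vs {0.37, 0.35, 0.27, 0.22} → pass.
0 of 3 fail.

0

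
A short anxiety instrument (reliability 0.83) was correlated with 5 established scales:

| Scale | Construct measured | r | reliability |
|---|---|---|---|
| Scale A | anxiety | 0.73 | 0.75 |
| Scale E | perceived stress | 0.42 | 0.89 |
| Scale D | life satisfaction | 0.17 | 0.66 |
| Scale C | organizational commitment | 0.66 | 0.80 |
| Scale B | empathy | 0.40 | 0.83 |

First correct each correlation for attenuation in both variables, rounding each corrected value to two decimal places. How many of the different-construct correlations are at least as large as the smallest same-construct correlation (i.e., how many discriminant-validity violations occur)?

Disattenuated r (r / √(r_scale · r_new)):
  Scale A (conv): 0.73 / √(0.75·0.83) = 0.93
  Scale E (disc): 0.42 / √(0.89·0.83) = 0.49
  Scale D (disc): 0.17 / √(0.66·0.83) = 0.23
  Scale C (disc): 0.66 / √(0.80·0.83) = 0.81
  Scale B (disc): 0.40 / √(0.83·0.83) = 0.48
Smallest convergent = 0.93. Discriminant values: 0.49, 0.23, 0.81, 0.48; count ≥ 0.93 → 0.

0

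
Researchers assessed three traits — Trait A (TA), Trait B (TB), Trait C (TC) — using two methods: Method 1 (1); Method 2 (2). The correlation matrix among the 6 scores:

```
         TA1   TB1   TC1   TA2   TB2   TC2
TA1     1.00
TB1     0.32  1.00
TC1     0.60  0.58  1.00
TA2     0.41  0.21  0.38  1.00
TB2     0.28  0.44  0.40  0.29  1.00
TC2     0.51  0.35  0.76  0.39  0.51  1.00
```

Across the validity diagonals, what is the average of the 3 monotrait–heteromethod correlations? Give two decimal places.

Convergent values: 0.41, 0.44, 0.76; mean = 1.61/3 = 0.54.

0.54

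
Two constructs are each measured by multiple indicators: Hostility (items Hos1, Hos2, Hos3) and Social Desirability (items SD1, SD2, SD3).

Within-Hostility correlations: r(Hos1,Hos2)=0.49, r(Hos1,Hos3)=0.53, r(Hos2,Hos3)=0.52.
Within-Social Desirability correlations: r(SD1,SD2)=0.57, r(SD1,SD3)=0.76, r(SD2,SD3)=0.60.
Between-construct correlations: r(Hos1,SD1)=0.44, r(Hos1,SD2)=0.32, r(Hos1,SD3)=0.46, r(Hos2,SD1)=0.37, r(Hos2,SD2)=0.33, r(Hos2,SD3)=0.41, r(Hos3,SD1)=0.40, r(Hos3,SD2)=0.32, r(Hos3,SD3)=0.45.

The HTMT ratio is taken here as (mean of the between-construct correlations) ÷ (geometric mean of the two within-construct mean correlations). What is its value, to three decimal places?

0.677

Mean between = 3.50/9 = 0.3889.
Mean within-Hos = 1.54/3 = 0.5133; mean within-SD = 1.93/3 = 0.6433.
Geometric mean = √(0.5133 × 0.6433) = 0.5746.
HTMT = 0.3889 / 0.5746 = 0.677.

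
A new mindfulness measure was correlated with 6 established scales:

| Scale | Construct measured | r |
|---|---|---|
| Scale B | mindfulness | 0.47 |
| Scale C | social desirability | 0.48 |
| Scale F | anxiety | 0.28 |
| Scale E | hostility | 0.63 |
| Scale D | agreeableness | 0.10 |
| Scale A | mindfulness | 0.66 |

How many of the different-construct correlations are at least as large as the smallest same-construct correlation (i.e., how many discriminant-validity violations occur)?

2

Convergent (same construct = mindfulness): Scale B, Scale A.
Smallest convergent = 0.47. Discriminant values: 0.48, 0.28, 0.63, 0.10; count ≥ 0.47 → 2.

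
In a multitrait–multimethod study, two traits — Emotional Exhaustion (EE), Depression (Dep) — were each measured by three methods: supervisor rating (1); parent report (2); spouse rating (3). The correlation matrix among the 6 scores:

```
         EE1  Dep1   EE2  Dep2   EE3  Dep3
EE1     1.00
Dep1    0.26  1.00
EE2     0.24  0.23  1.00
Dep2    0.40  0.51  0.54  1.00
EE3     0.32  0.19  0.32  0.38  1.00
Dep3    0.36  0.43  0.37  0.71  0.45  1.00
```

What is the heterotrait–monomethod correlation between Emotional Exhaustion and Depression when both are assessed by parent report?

0.54

Different traits, same method: r(EE2, Dep2) = 0.54.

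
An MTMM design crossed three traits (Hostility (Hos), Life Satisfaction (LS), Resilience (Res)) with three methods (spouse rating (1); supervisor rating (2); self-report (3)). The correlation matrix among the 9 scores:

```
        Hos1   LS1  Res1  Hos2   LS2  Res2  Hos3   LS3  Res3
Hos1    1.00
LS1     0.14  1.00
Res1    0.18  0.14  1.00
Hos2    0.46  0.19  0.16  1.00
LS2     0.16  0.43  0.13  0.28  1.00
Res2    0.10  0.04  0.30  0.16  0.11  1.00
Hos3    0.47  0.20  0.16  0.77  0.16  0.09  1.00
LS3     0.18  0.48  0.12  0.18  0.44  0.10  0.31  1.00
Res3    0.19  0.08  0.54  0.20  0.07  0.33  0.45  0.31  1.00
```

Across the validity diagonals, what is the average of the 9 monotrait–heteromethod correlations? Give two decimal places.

Convergent values: 0.46, 0.47, 0.77, 0.43, 0.48, 0.44, 0.30, 0.54, 0.33; mean = 4.22/9 = 0.47.

0.47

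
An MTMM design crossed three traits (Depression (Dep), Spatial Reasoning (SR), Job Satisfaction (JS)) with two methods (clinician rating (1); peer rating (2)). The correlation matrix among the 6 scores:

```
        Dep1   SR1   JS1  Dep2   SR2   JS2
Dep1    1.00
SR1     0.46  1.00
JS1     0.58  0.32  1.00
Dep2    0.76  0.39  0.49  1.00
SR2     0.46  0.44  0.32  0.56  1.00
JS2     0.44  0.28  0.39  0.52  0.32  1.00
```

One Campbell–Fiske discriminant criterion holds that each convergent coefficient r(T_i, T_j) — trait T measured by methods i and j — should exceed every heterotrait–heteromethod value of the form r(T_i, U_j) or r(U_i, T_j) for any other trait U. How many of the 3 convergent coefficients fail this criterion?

Each convergent coefficient versus the relevant comparison correlations:
Dep (methods 1·2): 0.76 vs {0.46, 0.39, 0.44, 0.49} → pass.
SR (methods 1·2): 0.44 vs {0.39, 0.46, 0.28, 0.32} → fail.
JS (methods 1·2): 0.39 vs {0.49, 0.44, 0.32, 0.28} → fail.
2 of 3 fail.

2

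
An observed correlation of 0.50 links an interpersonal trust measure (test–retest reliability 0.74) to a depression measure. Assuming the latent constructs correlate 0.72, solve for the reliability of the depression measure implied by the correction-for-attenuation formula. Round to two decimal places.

0.65

r_true = r_obs / √(r_xx · r_yy) ⇒ 0.72 = 0.50 / √(0.74 · r_yy).
√(0.74 · r_yy) = 0.50 / 0.72 = 0.6944; 0.74 · r_yy = 0.4822; r_yy = 0.4822 / 0.74 ≈ 0.65.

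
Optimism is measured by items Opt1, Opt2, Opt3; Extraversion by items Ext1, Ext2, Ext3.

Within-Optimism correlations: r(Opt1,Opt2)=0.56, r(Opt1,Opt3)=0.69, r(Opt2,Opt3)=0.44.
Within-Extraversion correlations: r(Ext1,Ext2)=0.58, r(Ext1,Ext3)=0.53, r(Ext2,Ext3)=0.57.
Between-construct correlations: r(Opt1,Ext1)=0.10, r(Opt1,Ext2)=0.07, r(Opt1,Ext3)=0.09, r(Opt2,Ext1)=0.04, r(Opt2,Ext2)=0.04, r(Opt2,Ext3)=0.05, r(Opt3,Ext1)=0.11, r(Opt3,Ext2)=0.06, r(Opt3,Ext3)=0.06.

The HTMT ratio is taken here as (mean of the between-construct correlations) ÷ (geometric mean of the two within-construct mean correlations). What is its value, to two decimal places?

Mean between = 0.62/9 = 0.0689.
Mean within-Opt = 1.69/3 = 0.5633; mean within-Ext = 1.68/3 = 0.5600.
Geometric mean = √(0.5633 × 0.5600) = 0.5616.
HTMT = 0.0689 / 0.5616 = 0.12.

0.12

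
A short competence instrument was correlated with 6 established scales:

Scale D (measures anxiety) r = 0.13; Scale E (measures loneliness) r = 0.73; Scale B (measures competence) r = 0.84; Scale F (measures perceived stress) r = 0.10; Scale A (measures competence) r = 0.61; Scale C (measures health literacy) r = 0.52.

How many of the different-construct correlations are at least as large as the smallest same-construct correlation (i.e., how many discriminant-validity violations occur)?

1

Convergent (same construct = competence): Scale B, Scale A.
Smallest convergent = 0.61. Discriminant values: 0.13, 0.73, 0.10, 0.52; count ≥ 0.61 → 1.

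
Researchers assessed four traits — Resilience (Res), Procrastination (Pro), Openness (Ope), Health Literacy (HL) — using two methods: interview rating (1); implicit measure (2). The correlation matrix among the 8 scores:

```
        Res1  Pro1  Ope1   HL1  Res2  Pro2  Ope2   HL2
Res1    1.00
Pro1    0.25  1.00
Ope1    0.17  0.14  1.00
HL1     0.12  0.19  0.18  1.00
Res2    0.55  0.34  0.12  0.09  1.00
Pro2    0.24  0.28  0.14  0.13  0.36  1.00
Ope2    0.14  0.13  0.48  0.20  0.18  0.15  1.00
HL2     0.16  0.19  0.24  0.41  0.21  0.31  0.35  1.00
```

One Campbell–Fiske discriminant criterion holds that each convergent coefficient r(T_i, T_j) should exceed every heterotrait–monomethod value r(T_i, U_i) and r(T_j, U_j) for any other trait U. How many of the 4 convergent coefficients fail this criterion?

Each convergent coefficient versus the relevant comparison correlations:
Res (methods 1·2): 0.55 vs {0.25, 0.36, 0.17, 0.18, 0.12, 0.21} → pass.
Pro (methods 1·2): 0.28 vs {0.25, 0.36, 0.14, 0.15, 0.19, 0.31} → fail.
Ope (methods 1·2): 0.48 vs {0.17, 0.18, 0.14, 0.15, 0.18, 0.35} → pass.
HL (methods 1·2): 0.41 vs {0.12, 0.21, 0.19, 0.31, 0.18, 0.35} → pass.
1 of 4 fail.

1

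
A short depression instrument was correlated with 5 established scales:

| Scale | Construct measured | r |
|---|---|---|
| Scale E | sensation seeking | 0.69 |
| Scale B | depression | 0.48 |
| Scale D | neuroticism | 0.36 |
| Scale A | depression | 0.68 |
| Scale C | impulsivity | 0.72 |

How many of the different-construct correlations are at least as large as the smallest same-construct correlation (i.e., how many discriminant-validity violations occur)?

2

Convergent (same construct = depression): Scale B, Scale A.
Smallest convergent = 0.48. Discriminant values: 0.69, 0.36, 0.72; count ≥ 0.48 → 2.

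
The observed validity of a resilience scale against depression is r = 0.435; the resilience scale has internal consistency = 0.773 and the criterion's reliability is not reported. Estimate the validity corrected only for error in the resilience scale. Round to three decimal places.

0.495

Single correction: r_c = r_obs / √r_xx = 0.435 / √0.773 = 0.435 / 0.8792 ≈ 0.495.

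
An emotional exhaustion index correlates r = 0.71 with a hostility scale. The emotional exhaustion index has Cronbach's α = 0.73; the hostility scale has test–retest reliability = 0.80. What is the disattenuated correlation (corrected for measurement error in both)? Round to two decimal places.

r_true = r_obs / √(r_xx · r_yy) = 0.71 / √(0.73 × 0.80) = 0.71 / √0.5840 = 0.71 / 0.7642 ≈ 0.93.

0.93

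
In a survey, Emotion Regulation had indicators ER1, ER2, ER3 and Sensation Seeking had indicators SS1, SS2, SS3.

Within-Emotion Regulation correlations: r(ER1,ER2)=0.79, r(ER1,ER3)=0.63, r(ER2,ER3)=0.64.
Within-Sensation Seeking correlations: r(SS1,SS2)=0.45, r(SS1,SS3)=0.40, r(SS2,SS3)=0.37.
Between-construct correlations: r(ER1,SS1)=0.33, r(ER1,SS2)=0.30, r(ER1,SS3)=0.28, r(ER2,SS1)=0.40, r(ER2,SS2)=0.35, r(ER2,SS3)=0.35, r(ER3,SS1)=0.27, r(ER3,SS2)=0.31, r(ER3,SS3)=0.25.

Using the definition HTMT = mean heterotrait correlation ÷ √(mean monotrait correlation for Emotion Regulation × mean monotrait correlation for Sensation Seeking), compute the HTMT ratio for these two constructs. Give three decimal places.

0.597

Mean heterotrait r = 2.84/9 = 0.3156.
Mean within-ER = 2.06/3 = 0.6867; mean within-SS = 1.22/3 = 0.4067.
Geometric mean = √(0.6867 × 0.4067) = 0.5285.
HTMT = 0.3156 / 0.5285 = 0.597.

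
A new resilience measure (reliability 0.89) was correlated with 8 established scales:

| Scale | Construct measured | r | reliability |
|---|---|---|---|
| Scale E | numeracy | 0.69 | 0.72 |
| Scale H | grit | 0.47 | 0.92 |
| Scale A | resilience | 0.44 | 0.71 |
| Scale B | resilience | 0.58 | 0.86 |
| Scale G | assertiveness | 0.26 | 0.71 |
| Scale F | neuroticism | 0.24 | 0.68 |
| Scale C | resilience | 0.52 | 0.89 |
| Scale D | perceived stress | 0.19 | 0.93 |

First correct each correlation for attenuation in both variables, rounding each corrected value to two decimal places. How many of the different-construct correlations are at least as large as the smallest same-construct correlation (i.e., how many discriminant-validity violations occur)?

1

Disattenuated r (r / √(r_scale · r_new)):
  Scale E (disc): 0.69 / √(0.72·0.89) = 0.86
  Scale H (disc): 0.47 / √(0.92·0.89) = 0.52
  Scale A (conv): 0.44 / √(0.71·0.89) = 0.55
  Scale B (conv): 0.58 / √(0.86·0.89) = 0.66
  Scale G (disc): 0.26 / √(0.71·0.89) = 0.33
  Scale F (disc): 0.24 / √(0.68·0.89) = 0.31
  Scale C (conv): 0.52 / √(0.89·0.89) = 0.58
  Scale D (disc): 0.19 / √(0.93·0.89) = 0.21
Smallest convergent = 0.55. Discriminant values: 0.86, 0.52, 0.33, 0.31, 0.21; count ≥ 0.55 → 1.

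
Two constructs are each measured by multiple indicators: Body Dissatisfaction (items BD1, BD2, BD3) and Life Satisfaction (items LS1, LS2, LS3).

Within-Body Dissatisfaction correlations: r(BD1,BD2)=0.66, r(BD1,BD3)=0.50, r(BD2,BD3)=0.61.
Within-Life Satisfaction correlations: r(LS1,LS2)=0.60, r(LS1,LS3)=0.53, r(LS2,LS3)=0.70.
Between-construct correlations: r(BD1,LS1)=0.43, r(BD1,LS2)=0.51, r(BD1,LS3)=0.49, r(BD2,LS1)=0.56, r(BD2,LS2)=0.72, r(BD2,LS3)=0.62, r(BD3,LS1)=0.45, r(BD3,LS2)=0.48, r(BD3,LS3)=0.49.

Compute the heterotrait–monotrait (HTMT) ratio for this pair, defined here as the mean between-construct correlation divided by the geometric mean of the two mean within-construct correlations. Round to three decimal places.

0.880

Mean heterotrait r = 4.75/9 = 0.5278.
Mean within-BD = 1.77/3 = 0.5900; mean within-LS = 1.83/3 = 0.6100.
Geometric mean = √(0.5900 × 0.6100) = 0.5999.
HTMT = 0.5278 / 0.5999 = 0.880.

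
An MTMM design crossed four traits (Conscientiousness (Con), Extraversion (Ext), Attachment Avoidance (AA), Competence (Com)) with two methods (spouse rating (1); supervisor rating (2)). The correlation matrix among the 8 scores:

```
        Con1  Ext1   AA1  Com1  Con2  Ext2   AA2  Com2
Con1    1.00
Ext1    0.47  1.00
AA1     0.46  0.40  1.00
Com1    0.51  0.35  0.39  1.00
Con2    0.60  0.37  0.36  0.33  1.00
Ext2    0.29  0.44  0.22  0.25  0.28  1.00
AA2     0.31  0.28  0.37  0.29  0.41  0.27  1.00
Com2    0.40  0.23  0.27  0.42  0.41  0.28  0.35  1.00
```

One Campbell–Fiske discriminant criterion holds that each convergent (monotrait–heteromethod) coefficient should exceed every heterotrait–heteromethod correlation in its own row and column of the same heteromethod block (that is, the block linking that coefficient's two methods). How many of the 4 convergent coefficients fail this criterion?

0

Each convergent coefficient versus the relevant comparison correlations:
Con (methods 1·2): 0.60 vs {0.29, 0.37, 0.31, 0.36, 0.40, 0.33} → pass.
Ext (methods 1·2): 0.44 vs {0.37, 0.29, 0.28, 0.22, 0.23, 0.25} → pass.
AA (methods 1·2): 0.37 vs {0.36, 0.31, 0.22, 0.28, 0.27, 0.29} → pass.
Com (methods 1·2): 0.42 vs {0.33, 0.40, 0.25, 0.23, 0.29, 0.27} → pass.
0 of 4 fail.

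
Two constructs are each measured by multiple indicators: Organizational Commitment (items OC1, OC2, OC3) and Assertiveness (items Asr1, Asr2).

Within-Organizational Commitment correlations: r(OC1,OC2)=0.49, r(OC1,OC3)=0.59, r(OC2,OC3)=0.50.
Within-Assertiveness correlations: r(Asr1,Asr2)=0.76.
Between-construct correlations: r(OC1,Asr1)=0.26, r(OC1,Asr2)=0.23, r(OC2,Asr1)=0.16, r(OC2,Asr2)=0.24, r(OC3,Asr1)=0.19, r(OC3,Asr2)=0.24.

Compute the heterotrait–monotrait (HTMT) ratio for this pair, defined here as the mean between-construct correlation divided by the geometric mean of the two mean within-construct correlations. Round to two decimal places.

Mean heterotrait r = 1.32/6 = 0.2200.
Mean within-OC = 1.58/3 = 0.5267; mean within-Asr = 0.76/1 = 0.7600.
Geometric mean = √(0.5267 × 0.7600) = 0.6327.
HTMT = 0.2200 / 0.6327 = 0.35.

0.35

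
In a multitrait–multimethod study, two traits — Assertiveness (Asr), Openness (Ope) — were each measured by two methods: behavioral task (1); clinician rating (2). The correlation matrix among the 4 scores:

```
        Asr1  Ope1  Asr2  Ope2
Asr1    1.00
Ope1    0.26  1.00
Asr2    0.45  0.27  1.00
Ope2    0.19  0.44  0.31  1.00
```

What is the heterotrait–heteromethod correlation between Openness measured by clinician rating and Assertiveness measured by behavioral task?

0.19

Different traits and methods: r(Ope2, Asr1) = 0.19.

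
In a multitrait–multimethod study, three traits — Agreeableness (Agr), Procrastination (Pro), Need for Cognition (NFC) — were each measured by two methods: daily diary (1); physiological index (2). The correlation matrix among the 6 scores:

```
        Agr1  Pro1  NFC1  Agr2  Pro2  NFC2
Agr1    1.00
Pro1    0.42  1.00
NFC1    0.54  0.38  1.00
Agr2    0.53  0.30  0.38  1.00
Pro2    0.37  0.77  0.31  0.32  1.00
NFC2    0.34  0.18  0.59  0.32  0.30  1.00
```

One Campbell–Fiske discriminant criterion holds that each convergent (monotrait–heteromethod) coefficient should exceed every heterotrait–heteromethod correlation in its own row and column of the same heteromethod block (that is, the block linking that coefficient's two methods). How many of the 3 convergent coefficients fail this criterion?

Checking each validity diagonal entry against its comparison values:
Agr (methods 1·2): 0.53 vs {0.37, 0.30, 0.34, 0.38} → pass.
Pro (methods 1·2): 0.77 vs {0.30, 0.37, 0.18, 0.31} → pass.
NFC (methods 1·2): 0.59 vs {0.38, 0.34, 0.31, 0.18} → pass.
0 of 3 fail.

0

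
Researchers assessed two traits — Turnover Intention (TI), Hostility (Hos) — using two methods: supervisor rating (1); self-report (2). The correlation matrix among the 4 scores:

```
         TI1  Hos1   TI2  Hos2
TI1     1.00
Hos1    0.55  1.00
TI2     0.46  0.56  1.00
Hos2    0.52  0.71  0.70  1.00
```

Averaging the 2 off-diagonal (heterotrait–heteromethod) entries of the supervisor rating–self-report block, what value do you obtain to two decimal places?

0.54

HTHM values (method 1 × method 2): 0.52, 0.56; mean = 1.08/2 = 0.54.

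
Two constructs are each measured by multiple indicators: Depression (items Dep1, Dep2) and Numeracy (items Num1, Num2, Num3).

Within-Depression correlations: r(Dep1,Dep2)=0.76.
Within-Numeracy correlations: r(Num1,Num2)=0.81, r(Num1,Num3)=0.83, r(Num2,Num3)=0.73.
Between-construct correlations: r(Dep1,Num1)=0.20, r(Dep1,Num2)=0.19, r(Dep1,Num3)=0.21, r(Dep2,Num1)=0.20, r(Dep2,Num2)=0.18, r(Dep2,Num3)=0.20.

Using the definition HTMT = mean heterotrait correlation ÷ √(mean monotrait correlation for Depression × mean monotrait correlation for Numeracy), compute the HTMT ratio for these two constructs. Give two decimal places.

0.25

Mean heterotrait r = 1.18/6 = 0.1967.
Mean within-Dep = 0.76/1 = 0.7600; mean within-Num = 2.37/3 = 0.7900.
Geometric mean = √(0.7600 × 0.7900) = 0.7749.
HTMT = 0.1967 / 0.7749 = 0.25.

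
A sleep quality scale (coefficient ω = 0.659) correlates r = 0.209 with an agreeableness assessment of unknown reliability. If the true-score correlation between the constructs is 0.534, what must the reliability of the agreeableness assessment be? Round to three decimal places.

0.232

r_true = r_obs / √(r_xx · r_yy) ⇒ 0.534 = 0.209 / √(0.659 · r_yy).
√(0.659 · r_yy) = 0.209 / 0.534 = 0.3914; 0.659 · r_yy = 0.1532; r_yy = 0.1532 / 0.659 ≈ 0.232.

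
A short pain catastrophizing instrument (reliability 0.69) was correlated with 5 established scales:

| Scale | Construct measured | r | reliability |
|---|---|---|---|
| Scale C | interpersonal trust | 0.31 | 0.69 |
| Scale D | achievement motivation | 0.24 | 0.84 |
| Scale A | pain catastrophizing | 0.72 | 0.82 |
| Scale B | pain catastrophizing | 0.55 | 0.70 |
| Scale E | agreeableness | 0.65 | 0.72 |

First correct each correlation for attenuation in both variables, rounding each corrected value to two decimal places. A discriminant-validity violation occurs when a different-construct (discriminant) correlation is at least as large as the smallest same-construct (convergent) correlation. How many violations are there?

Disattenuated r (r / √(r_scale · r_new)):
  Scale C (disc): 0.31 / √(0.69·0.69) = 0.45
  Scale D (disc): 0.24 / √(0.84·0.69) = 0.32
  Scale A (conv): 0.72 / √(0.82·0.69) = 0.96
  Scale B (conv): 0.55 / √(0.70·0.69) = 0.79
  Scale E (disc): 0.65 / √(0.72·0.69) = 0.92
Smallest convergent = 0.79. Discriminant values: 0.45, 0.32, 0.92; count ≥ 0.79 → 1.

1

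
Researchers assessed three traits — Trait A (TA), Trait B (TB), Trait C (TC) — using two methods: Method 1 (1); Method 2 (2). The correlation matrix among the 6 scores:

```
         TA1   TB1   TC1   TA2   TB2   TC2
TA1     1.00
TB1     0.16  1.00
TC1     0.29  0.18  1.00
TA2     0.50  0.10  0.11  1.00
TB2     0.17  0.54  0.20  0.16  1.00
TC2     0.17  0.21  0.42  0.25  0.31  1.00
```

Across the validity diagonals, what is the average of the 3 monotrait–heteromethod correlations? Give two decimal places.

Convergent values: 0.50, 0.54, 0.42; mean = 1.46/3 = 0.49.

0.49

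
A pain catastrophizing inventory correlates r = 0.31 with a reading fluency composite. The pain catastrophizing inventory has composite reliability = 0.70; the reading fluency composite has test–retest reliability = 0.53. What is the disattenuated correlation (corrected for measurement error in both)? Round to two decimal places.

0.51

r_true = r_obs / √(r_xx · r_yy) = 0.31 / √(0.70 × 0.53) = 0.31 / √0.3710 = 0.31 / 0.6091 ≈ 0.51.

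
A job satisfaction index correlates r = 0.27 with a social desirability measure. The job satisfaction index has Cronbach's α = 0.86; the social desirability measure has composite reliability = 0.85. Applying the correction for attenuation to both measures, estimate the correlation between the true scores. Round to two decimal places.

0.32

r_true = r_obs / √(r_xx · r_yy) = 0.27 / √(0.86 × 0.85) = 0.27 / √0.7310 = 0.27 / 0.8550 ≈ 0.32.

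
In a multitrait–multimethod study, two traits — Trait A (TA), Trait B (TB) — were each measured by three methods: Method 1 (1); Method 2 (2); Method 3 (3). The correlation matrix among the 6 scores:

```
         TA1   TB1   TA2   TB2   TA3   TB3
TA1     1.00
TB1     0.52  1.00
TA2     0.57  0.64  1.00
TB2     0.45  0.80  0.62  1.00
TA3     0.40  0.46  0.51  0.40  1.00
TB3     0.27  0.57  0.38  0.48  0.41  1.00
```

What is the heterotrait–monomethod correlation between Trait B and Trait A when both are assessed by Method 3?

0.41

Different traits, same method: r(TB3, TA3) = 0.41.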